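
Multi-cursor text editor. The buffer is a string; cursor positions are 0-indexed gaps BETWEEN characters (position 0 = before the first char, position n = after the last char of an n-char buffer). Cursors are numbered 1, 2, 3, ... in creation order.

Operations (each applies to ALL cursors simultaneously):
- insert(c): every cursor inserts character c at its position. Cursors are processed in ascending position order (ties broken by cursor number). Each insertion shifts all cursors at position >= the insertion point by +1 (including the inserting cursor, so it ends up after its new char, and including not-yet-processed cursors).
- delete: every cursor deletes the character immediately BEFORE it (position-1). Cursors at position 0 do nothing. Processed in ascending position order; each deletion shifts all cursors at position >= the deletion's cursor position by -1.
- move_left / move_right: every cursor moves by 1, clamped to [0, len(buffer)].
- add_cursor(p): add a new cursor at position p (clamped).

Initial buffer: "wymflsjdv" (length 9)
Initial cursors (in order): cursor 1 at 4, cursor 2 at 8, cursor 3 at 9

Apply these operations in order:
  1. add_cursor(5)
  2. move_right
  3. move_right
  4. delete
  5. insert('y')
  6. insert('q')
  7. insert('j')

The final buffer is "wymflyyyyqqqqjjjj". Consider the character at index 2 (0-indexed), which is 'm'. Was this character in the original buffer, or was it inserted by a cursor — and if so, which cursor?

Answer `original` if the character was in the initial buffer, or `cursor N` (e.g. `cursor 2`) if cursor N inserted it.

After op 1 (add_cursor(5)): buffer="wymflsjdv" (len 9), cursors c1@4 c4@5 c2@8 c3@9, authorship .........
After op 2 (move_right): buffer="wymflsjdv" (len 9), cursors c1@5 c4@6 c2@9 c3@9, authorship .........
After op 3 (move_right): buffer="wymflsjdv" (len 9), cursors c1@6 c4@7 c2@9 c3@9, authorship .........
After op 4 (delete): buffer="wymfl" (len 5), cursors c1@5 c2@5 c3@5 c4@5, authorship .....
After op 5 (insert('y')): buffer="wymflyyyy" (len 9), cursors c1@9 c2@9 c3@9 c4@9, authorship .....1234
After op 6 (insert('q')): buffer="wymflyyyyqqqq" (len 13), cursors c1@13 c2@13 c3@13 c4@13, authorship .....12341234
After op 7 (insert('j')): buffer="wymflyyyyqqqqjjjj" (len 17), cursors c1@17 c2@17 c3@17 c4@17, authorship .....123412341234
Authorship (.=original, N=cursor N): . . . . . 1 2 3 4 1 2 3 4 1 2 3 4
Index 2: author = original

Answer: original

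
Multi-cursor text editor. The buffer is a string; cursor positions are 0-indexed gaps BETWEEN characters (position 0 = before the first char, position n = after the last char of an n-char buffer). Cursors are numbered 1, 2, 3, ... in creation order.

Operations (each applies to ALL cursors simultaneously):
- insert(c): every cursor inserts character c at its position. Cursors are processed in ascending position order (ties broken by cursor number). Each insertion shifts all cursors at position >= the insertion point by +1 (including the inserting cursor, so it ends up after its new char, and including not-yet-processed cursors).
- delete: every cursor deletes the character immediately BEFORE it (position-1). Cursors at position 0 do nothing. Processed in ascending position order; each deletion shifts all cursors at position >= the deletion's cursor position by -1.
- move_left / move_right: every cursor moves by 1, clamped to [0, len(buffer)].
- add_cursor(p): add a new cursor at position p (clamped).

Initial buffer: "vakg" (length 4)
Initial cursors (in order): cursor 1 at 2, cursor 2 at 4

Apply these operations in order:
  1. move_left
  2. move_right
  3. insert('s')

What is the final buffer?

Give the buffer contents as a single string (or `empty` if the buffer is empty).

After op 1 (move_left): buffer="vakg" (len 4), cursors c1@1 c2@3, authorship ....
After op 2 (move_right): buffer="vakg" (len 4), cursors c1@2 c2@4, authorship ....
After op 3 (insert('s')): buffer="vaskgs" (len 6), cursors c1@3 c2@6, authorship ..1..2

Answer: vaskgs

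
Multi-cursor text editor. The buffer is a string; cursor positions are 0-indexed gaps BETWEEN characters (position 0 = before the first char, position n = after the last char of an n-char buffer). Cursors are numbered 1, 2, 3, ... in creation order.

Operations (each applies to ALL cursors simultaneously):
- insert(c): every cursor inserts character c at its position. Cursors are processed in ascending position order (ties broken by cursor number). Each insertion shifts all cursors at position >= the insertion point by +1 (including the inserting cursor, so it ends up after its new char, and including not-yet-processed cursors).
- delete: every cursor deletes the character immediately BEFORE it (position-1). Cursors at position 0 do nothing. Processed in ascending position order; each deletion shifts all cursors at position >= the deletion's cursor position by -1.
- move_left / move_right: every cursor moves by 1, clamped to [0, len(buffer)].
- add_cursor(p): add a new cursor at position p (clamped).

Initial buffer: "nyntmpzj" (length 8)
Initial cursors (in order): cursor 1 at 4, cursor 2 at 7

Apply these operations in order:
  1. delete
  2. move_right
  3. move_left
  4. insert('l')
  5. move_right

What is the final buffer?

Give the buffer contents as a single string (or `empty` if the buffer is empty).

After op 1 (delete): buffer="nynmpj" (len 6), cursors c1@3 c2@5, authorship ......
After op 2 (move_right): buffer="nynmpj" (len 6), cursors c1@4 c2@6, authorship ......
After op 3 (move_left): buffer="nynmpj" (len 6), cursors c1@3 c2@5, authorship ......
After op 4 (insert('l')): buffer="nynlmplj" (len 8), cursors c1@4 c2@7, authorship ...1..2.
After op 5 (move_right): buffer="nynlmplj" (len 8), cursors c1@5 c2@8, authorship ...1..2.

Answer: nynlmplj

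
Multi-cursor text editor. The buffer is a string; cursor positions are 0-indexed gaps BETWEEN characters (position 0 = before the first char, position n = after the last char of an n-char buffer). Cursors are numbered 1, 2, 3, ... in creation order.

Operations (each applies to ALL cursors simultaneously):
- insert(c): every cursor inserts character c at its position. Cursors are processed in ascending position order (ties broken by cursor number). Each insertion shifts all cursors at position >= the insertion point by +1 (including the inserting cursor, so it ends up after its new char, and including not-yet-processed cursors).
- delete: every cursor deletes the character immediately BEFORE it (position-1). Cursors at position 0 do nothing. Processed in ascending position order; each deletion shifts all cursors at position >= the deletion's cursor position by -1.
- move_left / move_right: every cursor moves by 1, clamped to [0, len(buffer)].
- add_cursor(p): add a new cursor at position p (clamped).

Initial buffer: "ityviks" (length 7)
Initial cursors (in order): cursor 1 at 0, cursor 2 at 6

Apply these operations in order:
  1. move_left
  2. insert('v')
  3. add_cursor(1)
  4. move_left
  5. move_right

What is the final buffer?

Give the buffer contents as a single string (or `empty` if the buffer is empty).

After op 1 (move_left): buffer="ityviks" (len 7), cursors c1@0 c2@5, authorship .......
After op 2 (insert('v')): buffer="vityvivks" (len 9), cursors c1@1 c2@7, authorship 1.....2..
After op 3 (add_cursor(1)): buffer="vityvivks" (len 9), cursors c1@1 c3@1 c2@7, authorship 1.....2..
After op 4 (move_left): buffer="vityvivks" (len 9), cursors c1@0 c3@0 c2@6, authorship 1.....2..
After op 5 (move_right): buffer="vityvivks" (len 9), cursors c1@1 c3@1 c2@7, authorship 1.....2..

Answer: vityvivks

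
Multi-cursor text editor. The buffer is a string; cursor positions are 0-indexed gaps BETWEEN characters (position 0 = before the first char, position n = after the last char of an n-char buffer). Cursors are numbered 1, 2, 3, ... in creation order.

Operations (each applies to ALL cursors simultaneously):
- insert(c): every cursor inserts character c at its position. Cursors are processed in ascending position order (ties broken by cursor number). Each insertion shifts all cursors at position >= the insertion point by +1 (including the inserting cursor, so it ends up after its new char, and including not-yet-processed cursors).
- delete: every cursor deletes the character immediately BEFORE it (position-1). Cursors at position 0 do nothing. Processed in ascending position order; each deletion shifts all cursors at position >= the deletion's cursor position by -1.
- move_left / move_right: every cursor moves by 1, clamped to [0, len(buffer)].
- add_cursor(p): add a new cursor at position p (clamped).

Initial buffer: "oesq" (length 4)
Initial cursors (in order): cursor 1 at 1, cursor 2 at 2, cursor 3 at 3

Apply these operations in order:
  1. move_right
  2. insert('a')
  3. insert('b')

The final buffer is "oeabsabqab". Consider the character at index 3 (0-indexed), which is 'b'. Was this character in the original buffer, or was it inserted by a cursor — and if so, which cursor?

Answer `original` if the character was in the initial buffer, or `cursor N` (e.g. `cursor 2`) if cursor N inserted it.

After op 1 (move_right): buffer="oesq" (len 4), cursors c1@2 c2@3 c3@4, authorship ....
After op 2 (insert('a')): buffer="oeasaqa" (len 7), cursors c1@3 c2@5 c3@7, authorship ..1.2.3
After op 3 (insert('b')): buffer="oeabsabqab" (len 10), cursors c1@4 c2@7 c3@10, authorship ..11.22.33
Authorship (.=original, N=cursor N): . . 1 1 . 2 2 . 3 3
Index 3: author = 1

Answer: cursor 1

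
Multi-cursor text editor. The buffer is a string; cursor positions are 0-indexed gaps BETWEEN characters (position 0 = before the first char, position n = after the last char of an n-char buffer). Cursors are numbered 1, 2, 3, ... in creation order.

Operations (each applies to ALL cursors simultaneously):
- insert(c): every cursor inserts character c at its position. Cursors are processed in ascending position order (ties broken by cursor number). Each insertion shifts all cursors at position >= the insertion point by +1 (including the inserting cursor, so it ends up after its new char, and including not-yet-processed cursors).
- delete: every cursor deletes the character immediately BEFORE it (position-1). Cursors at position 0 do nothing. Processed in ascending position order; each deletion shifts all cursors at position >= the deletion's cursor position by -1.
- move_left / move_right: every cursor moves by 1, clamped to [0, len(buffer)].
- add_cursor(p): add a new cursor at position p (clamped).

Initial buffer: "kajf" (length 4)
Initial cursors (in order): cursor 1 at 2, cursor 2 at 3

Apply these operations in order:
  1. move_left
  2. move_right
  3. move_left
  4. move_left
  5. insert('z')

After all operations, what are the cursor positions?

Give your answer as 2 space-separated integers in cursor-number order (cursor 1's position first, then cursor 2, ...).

After op 1 (move_left): buffer="kajf" (len 4), cursors c1@1 c2@2, authorship ....
After op 2 (move_right): buffer="kajf" (len 4), cursors c1@2 c2@3, authorship ....
After op 3 (move_left): buffer="kajf" (len 4), cursors c1@1 c2@2, authorship ....
After op 4 (move_left): buffer="kajf" (len 4), cursors c1@0 c2@1, authorship ....
After op 5 (insert('z')): buffer="zkzajf" (len 6), cursors c1@1 c2@3, authorship 1.2...

Answer: 1 3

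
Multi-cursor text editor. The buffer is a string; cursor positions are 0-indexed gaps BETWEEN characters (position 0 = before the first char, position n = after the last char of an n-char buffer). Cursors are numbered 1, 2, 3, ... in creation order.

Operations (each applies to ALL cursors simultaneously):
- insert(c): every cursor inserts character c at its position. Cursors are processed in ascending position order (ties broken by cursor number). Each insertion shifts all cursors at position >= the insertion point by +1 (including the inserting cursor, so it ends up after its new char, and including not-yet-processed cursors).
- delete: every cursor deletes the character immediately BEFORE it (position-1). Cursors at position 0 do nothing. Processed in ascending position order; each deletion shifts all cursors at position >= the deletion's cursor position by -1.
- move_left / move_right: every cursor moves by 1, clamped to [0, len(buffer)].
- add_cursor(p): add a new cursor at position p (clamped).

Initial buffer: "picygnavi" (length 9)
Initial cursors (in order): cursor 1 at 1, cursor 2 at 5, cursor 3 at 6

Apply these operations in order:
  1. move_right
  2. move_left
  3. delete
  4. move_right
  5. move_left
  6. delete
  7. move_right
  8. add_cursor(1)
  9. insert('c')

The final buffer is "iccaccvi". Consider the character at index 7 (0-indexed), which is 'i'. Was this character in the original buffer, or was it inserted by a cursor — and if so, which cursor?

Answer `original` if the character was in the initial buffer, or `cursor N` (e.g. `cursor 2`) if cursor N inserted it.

After op 1 (move_right): buffer="picygnavi" (len 9), cursors c1@2 c2@6 c3@7, authorship .........
After op 2 (move_left): buffer="picygnavi" (len 9), cursors c1@1 c2@5 c3@6, authorship .........
After op 3 (delete): buffer="icyavi" (len 6), cursors c1@0 c2@3 c3@3, authorship ......
After op 4 (move_right): buffer="icyavi" (len 6), cursors c1@1 c2@4 c3@4, authorship ......
After op 5 (move_left): buffer="icyavi" (len 6), cursors c1@0 c2@3 c3@3, authorship ......
After op 6 (delete): buffer="iavi" (len 4), cursors c1@0 c2@1 c3@1, authorship ....
After op 7 (move_right): buffer="iavi" (len 4), cursors c1@1 c2@2 c3@2, authorship ....
After op 8 (add_cursor(1)): buffer="iavi" (len 4), cursors c1@1 c4@1 c2@2 c3@2, authorship ....
After op 9 (insert('c')): buffer="iccaccvi" (len 8), cursors c1@3 c4@3 c2@6 c3@6, authorship .14.23..
Authorship (.=original, N=cursor N): . 1 4 . 2 3 . .
Index 7: author = original

Answer: original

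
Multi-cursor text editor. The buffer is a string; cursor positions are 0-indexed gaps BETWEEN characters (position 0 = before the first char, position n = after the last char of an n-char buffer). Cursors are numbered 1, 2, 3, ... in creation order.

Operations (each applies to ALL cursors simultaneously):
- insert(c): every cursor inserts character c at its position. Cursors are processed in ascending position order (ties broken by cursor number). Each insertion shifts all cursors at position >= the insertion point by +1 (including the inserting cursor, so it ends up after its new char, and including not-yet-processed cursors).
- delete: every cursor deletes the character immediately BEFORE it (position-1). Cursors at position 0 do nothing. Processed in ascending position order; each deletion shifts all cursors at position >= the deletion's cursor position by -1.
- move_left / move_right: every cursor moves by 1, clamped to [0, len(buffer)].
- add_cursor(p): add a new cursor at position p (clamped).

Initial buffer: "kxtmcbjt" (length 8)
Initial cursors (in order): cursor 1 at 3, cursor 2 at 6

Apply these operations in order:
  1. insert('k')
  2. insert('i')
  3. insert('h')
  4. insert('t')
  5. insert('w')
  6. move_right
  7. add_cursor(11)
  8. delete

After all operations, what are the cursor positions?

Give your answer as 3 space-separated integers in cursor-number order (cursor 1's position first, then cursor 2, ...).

After op 1 (insert('k')): buffer="kxtkmcbkjt" (len 10), cursors c1@4 c2@8, authorship ...1...2..
After op 2 (insert('i')): buffer="kxtkimcbkijt" (len 12), cursors c1@5 c2@10, authorship ...11...22..
After op 3 (insert('h')): buffer="kxtkihmcbkihjt" (len 14), cursors c1@6 c2@12, authorship ...111...222..
After op 4 (insert('t')): buffer="kxtkihtmcbkihtjt" (len 16), cursors c1@7 c2@14, authorship ...1111...2222..
After op 5 (insert('w')): buffer="kxtkihtwmcbkihtwjt" (len 18), cursors c1@8 c2@16, authorship ...11111...22222..
After op 6 (move_right): buffer="kxtkihtwmcbkihtwjt" (len 18), cursors c1@9 c2@17, authorship ...11111...22222..
After op 7 (add_cursor(11)): buffer="kxtkihtwmcbkihtwjt" (len 18), cursors c1@9 c3@11 c2@17, authorship ...11111...22222..
After op 8 (delete): buffer="kxtkihtwckihtwt" (len 15), cursors c1@8 c3@9 c2@14, authorship ...11111.22222.

Answer: 8 14 9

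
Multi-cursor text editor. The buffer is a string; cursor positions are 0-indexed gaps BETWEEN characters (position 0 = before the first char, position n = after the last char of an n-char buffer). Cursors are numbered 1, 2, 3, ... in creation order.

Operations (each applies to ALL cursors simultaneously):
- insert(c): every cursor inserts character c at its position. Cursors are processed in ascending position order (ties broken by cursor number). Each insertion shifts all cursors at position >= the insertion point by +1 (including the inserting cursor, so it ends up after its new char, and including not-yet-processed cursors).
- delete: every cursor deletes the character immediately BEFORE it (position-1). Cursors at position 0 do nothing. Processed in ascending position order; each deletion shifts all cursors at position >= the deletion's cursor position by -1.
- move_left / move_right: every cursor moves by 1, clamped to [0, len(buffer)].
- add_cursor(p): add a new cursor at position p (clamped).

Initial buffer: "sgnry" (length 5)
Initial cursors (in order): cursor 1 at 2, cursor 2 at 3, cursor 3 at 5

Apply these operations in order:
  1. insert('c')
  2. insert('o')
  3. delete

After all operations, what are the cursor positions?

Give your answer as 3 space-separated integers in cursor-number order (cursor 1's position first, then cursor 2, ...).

Answer: 3 5 8

Derivation:
After op 1 (insert('c')): buffer="sgcncryc" (len 8), cursors c1@3 c2@5 c3@8, authorship ..1.2..3
After op 2 (insert('o')): buffer="sgconcoryco" (len 11), cursors c1@4 c2@7 c3@11, authorship ..11.22..33
After op 3 (delete): buffer="sgcncryc" (len 8), cursors c1@3 c2@5 c3@8, authorship ..1.2..3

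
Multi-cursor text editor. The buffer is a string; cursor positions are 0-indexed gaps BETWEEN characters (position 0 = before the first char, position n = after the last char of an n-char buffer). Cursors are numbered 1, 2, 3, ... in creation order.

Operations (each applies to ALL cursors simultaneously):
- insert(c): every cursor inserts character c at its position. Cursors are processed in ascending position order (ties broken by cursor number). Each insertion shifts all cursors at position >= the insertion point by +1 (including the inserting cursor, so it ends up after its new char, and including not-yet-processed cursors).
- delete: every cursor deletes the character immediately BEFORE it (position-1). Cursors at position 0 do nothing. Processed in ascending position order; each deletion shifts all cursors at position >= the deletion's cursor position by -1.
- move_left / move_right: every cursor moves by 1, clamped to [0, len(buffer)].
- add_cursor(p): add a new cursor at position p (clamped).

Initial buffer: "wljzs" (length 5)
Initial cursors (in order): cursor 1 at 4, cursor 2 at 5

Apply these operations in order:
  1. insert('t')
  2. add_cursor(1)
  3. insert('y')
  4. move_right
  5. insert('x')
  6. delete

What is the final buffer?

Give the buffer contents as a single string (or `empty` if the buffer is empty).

Answer: wyljztysty

Derivation:
After op 1 (insert('t')): buffer="wljztst" (len 7), cursors c1@5 c2@7, authorship ....1.2
After op 2 (add_cursor(1)): buffer="wljztst" (len 7), cursors c3@1 c1@5 c2@7, authorship ....1.2
After op 3 (insert('y')): buffer="wyljztysty" (len 10), cursors c3@2 c1@7 c2@10, authorship .3...11.22
After op 4 (move_right): buffer="wyljztysty" (len 10), cursors c3@3 c1@8 c2@10, authorship .3...11.22
After op 5 (insert('x')): buffer="wylxjztysxtyx" (len 13), cursors c3@4 c1@10 c2@13, authorship .3.3..11.1222
After op 6 (delete): buffer="wyljztysty" (len 10), cursors c3@3 c1@8 c2@10, authorship .3...11.22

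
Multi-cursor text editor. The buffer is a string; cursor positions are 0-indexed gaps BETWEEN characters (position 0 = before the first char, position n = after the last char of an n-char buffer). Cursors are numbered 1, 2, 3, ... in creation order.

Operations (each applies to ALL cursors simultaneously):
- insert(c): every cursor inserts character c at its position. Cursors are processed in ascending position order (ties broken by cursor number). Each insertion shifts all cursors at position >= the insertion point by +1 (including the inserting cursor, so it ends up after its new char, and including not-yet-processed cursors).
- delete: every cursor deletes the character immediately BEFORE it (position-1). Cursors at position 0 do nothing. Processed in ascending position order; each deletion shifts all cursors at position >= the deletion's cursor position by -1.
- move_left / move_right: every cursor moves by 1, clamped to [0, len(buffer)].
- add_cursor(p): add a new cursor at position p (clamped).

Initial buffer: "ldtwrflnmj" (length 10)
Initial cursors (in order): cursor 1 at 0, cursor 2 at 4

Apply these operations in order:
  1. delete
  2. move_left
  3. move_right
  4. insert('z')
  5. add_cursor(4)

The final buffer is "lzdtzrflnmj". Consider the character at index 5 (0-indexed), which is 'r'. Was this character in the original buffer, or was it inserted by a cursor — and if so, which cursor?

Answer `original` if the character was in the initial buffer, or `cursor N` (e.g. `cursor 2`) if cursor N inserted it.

Answer: original

Derivation:
After op 1 (delete): buffer="ldtrflnmj" (len 9), cursors c1@0 c2@3, authorship .........
After op 2 (move_left): buffer="ldtrflnmj" (len 9), cursors c1@0 c2@2, authorship .........
After op 3 (move_right): buffer="ldtrflnmj" (len 9), cursors c1@1 c2@3, authorship .........
After op 4 (insert('z')): buffer="lzdtzrflnmj" (len 11), cursors c1@2 c2@5, authorship .1..2......
After op 5 (add_cursor(4)): buffer="lzdtzrflnmj" (len 11), cursors c1@2 c3@4 c2@5, authorship .1..2......
Authorship (.=original, N=cursor N): . 1 . . 2 . . . . . .
Index 5: author = original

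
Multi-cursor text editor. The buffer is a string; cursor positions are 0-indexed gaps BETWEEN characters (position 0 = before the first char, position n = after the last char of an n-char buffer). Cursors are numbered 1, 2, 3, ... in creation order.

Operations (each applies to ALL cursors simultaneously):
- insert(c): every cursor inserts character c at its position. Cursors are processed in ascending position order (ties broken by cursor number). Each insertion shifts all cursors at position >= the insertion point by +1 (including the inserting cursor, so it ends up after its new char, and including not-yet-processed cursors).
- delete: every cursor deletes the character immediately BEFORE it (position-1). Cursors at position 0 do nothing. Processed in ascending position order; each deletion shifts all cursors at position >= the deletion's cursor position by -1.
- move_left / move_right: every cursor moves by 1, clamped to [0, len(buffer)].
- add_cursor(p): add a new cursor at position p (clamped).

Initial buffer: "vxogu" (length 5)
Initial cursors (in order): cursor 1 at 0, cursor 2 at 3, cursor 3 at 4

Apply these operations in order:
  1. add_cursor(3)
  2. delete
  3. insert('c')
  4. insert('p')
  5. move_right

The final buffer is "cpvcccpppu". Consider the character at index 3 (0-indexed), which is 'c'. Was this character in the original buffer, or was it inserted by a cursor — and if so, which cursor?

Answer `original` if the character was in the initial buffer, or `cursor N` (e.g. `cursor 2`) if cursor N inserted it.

Answer: cursor 2

Derivation:
After op 1 (add_cursor(3)): buffer="vxogu" (len 5), cursors c1@0 c2@3 c4@3 c3@4, authorship .....
After op 2 (delete): buffer="vu" (len 2), cursors c1@0 c2@1 c3@1 c4@1, authorship ..
After op 3 (insert('c')): buffer="cvcccu" (len 6), cursors c1@1 c2@5 c3@5 c4@5, authorship 1.234.
After op 4 (insert('p')): buffer="cpvcccpppu" (len 10), cursors c1@2 c2@9 c3@9 c4@9, authorship 11.234234.
After op 5 (move_right): buffer="cpvcccpppu" (len 10), cursors c1@3 c2@10 c3@10 c4@10, authorship 11.234234.
Authorship (.=original, N=cursor N): 1 1 . 2 3 4 2 3 4 .
Index 3: author = 2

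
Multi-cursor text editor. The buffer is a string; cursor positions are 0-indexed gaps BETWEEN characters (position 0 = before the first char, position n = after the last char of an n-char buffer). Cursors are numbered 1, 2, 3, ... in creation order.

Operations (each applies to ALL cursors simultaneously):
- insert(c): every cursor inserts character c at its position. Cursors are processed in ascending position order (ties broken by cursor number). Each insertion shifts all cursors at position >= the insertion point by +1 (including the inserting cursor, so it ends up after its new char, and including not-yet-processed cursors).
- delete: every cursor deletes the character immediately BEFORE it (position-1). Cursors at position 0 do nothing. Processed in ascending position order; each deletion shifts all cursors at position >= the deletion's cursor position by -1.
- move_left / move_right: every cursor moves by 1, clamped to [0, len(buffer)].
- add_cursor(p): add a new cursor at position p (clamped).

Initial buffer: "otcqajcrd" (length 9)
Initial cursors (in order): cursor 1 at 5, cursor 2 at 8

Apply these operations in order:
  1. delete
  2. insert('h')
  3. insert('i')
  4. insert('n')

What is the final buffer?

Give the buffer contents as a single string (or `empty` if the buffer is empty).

Answer: otcqhinjchind

Derivation:
After op 1 (delete): buffer="otcqjcd" (len 7), cursors c1@4 c2@6, authorship .......
After op 2 (insert('h')): buffer="otcqhjchd" (len 9), cursors c1@5 c2@8, authorship ....1..2.
After op 3 (insert('i')): buffer="otcqhijchid" (len 11), cursors c1@6 c2@10, authorship ....11..22.
After op 4 (insert('n')): buffer="otcqhinjchind" (len 13), cursors c1@7 c2@12, authorship ....111..222.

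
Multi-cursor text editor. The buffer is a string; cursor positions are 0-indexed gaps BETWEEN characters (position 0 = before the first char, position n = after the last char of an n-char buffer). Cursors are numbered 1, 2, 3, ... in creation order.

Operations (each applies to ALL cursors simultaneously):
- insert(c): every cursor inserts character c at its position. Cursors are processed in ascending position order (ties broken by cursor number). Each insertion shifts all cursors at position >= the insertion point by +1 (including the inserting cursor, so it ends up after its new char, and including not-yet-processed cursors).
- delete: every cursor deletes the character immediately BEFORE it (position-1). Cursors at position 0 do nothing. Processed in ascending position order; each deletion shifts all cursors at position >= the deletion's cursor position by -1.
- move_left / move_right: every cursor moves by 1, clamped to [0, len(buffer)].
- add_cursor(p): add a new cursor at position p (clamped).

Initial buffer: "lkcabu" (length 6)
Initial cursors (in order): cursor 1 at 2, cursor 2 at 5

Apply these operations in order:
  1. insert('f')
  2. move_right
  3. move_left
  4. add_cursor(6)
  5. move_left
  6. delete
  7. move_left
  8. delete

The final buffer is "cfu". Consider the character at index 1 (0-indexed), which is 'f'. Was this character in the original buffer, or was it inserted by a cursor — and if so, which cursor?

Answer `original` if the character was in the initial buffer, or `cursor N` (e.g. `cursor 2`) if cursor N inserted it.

Answer: cursor 2

Derivation:
After op 1 (insert('f')): buffer="lkfcabfu" (len 8), cursors c1@3 c2@7, authorship ..1...2.
After op 2 (move_right): buffer="lkfcabfu" (len 8), cursors c1@4 c2@8, authorship ..1...2.
After op 3 (move_left): buffer="lkfcabfu" (len 8), cursors c1@3 c2@7, authorship ..1...2.
After op 4 (add_cursor(6)): buffer="lkfcabfu" (len 8), cursors c1@3 c3@6 c2@7, authorship ..1...2.
After op 5 (move_left): buffer="lkfcabfu" (len 8), cursors c1@2 c3@5 c2@6, authorship ..1...2.
After op 6 (delete): buffer="lfcfu" (len 5), cursors c1@1 c2@3 c3@3, authorship .1.2.
After op 7 (move_left): buffer="lfcfu" (len 5), cursors c1@0 c2@2 c3@2, authorship .1.2.
After op 8 (delete): buffer="cfu" (len 3), cursors c1@0 c2@0 c3@0, authorship .2.
Authorship (.=original, N=cursor N): . 2 .
Index 1: author = 2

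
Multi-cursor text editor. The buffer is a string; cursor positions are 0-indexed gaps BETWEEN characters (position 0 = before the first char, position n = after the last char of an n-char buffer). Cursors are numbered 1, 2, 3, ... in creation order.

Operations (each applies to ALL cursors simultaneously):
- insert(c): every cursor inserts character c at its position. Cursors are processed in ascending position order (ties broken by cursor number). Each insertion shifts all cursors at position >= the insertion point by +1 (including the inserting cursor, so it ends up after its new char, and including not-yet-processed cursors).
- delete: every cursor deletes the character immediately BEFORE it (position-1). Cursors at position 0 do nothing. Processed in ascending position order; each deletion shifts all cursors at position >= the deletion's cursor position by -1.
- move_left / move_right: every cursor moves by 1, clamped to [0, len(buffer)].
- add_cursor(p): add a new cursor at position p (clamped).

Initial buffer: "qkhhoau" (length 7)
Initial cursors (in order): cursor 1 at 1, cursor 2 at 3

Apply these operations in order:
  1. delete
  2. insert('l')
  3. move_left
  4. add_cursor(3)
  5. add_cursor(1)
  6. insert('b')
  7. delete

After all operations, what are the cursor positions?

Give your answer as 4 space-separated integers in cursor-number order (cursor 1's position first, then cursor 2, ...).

Answer: 0 2 3 1

Derivation:
After op 1 (delete): buffer="khoau" (len 5), cursors c1@0 c2@1, authorship .....
After op 2 (insert('l')): buffer="lklhoau" (len 7), cursors c1@1 c2@3, authorship 1.2....
After op 3 (move_left): buffer="lklhoau" (len 7), cursors c1@0 c2@2, authorship 1.2....
After op 4 (add_cursor(3)): buffer="lklhoau" (len 7), cursors c1@0 c2@2 c3@3, authorship 1.2....
After op 5 (add_cursor(1)): buffer="lklhoau" (len 7), cursors c1@0 c4@1 c2@2 c3@3, authorship 1.2....
After op 6 (insert('b')): buffer="blbkblbhoau" (len 11), cursors c1@1 c4@3 c2@5 c3@7, authorship 114.223....
After op 7 (delete): buffer="lklhoau" (len 7), cursors c1@0 c4@1 c2@2 c3@3, authorship 1.2....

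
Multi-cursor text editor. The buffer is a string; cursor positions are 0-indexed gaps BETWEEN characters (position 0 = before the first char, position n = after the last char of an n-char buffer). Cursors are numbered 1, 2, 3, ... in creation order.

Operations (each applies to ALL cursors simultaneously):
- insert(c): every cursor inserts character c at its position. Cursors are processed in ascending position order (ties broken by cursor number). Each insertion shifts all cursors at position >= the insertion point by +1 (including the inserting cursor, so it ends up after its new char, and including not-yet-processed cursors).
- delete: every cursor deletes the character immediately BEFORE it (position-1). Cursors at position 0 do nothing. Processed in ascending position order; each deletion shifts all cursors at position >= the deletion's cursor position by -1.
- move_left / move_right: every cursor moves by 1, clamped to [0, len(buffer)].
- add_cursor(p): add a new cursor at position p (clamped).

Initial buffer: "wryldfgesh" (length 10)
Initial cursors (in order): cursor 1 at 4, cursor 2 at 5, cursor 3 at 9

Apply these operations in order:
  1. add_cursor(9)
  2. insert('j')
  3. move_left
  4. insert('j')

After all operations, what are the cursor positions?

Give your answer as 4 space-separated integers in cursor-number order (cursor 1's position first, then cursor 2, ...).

Answer: 5 8 16 16

Derivation:
After op 1 (add_cursor(9)): buffer="wryldfgesh" (len 10), cursors c1@4 c2@5 c3@9 c4@9, authorship ..........
After op 2 (insert('j')): buffer="wryljdjfgesjjh" (len 14), cursors c1@5 c2@7 c3@13 c4@13, authorship ....1.2....34.
After op 3 (move_left): buffer="wryljdjfgesjjh" (len 14), cursors c1@4 c2@6 c3@12 c4@12, authorship ....1.2....34.
After op 4 (insert('j')): buffer="wryljjdjjfgesjjjjh" (len 18), cursors c1@5 c2@8 c3@16 c4@16, authorship ....11.22....3344.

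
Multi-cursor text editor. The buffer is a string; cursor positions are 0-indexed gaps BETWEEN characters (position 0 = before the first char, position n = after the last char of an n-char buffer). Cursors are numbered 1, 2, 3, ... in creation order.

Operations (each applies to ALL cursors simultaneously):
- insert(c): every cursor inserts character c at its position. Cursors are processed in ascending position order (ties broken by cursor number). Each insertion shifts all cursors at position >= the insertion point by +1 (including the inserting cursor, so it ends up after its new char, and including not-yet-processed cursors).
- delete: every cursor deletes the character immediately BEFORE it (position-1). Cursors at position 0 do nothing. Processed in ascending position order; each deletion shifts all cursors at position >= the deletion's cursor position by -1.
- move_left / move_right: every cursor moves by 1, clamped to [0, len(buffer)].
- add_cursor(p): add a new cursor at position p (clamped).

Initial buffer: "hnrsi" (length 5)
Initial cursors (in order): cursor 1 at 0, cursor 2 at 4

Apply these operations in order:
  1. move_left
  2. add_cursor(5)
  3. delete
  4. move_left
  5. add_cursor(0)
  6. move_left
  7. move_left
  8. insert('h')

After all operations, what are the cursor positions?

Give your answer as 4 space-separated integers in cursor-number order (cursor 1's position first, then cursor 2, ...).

Answer: 4 4 4 4

Derivation:
After op 1 (move_left): buffer="hnrsi" (len 5), cursors c1@0 c2@3, authorship .....
After op 2 (add_cursor(5)): buffer="hnrsi" (len 5), cursors c1@0 c2@3 c3@5, authorship .....
After op 3 (delete): buffer="hns" (len 3), cursors c1@0 c2@2 c3@3, authorship ...
After op 4 (move_left): buffer="hns" (len 3), cursors c1@0 c2@1 c3@2, authorship ...
After op 5 (add_cursor(0)): buffer="hns" (len 3), cursors c1@0 c4@0 c2@1 c3@2, authorship ...
After op 6 (move_left): buffer="hns" (len 3), cursors c1@0 c2@0 c4@0 c3@1, authorship ...
After op 7 (move_left): buffer="hns" (len 3), cursors c1@0 c2@0 c3@0 c4@0, authorship ...
After op 8 (insert('h')): buffer="hhhhhns" (len 7), cursors c1@4 c2@4 c3@4 c4@4, authorship 1234...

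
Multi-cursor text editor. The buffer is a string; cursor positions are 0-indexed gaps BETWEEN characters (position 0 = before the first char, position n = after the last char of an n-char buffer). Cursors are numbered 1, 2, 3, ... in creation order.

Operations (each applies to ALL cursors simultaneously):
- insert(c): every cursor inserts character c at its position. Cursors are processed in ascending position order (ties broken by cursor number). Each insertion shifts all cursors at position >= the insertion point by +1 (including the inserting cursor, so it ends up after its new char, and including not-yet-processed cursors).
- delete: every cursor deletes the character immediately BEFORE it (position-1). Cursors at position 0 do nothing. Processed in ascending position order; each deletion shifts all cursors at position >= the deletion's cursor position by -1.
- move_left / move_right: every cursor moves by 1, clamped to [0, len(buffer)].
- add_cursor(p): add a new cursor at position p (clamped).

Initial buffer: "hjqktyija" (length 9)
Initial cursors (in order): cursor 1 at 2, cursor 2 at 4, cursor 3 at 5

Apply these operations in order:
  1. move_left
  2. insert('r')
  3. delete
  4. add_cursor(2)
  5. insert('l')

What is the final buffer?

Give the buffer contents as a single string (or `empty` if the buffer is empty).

Answer: hljlqlkltyija

Derivation:
After op 1 (move_left): buffer="hjqktyija" (len 9), cursors c1@1 c2@3 c3@4, authorship .........
After op 2 (insert('r')): buffer="hrjqrkrtyija" (len 12), cursors c1@2 c2@5 c3@7, authorship .1..2.3.....
After op 3 (delete): buffer="hjqktyija" (len 9), cursors c1@1 c2@3 c3@4, authorship .........
After op 4 (add_cursor(2)): buffer="hjqktyija" (len 9), cursors c1@1 c4@2 c2@3 c3@4, authorship .........
After op 5 (insert('l')): buffer="hljlqlkltyija" (len 13), cursors c1@2 c4@4 c2@6 c3@8, authorship .1.4.2.3.....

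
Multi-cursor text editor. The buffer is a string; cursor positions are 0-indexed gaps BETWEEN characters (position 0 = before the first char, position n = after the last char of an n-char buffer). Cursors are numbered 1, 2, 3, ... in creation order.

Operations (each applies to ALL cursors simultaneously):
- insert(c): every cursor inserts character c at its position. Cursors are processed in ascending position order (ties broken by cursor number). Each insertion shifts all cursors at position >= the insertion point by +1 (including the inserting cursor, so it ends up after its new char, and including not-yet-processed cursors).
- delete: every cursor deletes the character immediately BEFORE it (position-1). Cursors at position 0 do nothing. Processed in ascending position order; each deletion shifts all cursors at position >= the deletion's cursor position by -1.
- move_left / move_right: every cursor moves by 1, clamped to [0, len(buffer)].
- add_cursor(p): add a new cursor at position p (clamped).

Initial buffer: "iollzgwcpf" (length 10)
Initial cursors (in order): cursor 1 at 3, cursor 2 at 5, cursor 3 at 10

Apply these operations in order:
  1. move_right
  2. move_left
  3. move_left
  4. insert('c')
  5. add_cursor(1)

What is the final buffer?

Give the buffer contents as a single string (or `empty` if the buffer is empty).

Answer: iocllczgwccpf

Derivation:
After op 1 (move_right): buffer="iollzgwcpf" (len 10), cursors c1@4 c2@6 c3@10, authorship ..........
After op 2 (move_left): buffer="iollzgwcpf" (len 10), cursors c1@3 c2@5 c3@9, authorship ..........
After op 3 (move_left): buffer="iollzgwcpf" (len 10), cursors c1@2 c2@4 c3@8, authorship ..........
After op 4 (insert('c')): buffer="iocllczgwccpf" (len 13), cursors c1@3 c2@6 c3@11, authorship ..1..2....3..
After op 5 (add_cursor(1)): buffer="iocllczgwccpf" (len 13), cursors c4@1 c1@3 c2@6 c3@11, authorship ..1..2....3..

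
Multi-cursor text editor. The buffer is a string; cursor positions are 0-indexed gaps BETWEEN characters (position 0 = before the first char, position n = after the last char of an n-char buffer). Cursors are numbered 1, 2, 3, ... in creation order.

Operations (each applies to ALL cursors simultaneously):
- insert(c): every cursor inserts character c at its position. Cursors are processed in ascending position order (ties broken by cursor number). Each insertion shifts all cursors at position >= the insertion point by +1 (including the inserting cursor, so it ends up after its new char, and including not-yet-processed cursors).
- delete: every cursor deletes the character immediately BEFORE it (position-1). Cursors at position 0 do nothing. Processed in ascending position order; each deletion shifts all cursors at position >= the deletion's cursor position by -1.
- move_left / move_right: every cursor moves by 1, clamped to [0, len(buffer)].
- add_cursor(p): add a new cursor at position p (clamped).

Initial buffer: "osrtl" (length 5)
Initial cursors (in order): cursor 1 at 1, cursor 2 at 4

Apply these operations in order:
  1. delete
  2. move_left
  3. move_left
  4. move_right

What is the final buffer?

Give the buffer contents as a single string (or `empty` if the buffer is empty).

Answer: srl

Derivation:
After op 1 (delete): buffer="srl" (len 3), cursors c1@0 c2@2, authorship ...
After op 2 (move_left): buffer="srl" (len 3), cursors c1@0 c2@1, authorship ...
After op 3 (move_left): buffer="srl" (len 3), cursors c1@0 c2@0, authorship ...
After op 4 (move_right): buffer="srl" (len 3), cursors c1@1 c2@1, authorship ...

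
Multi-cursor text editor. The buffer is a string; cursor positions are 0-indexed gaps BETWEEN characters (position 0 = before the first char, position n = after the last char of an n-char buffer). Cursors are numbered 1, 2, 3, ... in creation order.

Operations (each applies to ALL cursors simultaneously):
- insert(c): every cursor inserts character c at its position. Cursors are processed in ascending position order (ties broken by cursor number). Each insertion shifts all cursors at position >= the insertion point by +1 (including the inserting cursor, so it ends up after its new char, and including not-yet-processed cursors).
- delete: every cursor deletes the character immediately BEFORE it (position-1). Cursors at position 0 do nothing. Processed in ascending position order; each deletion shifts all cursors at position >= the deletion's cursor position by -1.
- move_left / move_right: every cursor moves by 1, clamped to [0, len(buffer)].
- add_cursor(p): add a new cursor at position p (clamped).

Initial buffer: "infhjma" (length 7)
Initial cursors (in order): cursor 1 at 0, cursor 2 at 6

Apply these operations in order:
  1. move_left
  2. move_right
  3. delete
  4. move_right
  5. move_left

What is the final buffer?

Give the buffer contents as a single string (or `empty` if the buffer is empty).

After op 1 (move_left): buffer="infhjma" (len 7), cursors c1@0 c2@5, authorship .......
After op 2 (move_right): buffer="infhjma" (len 7), cursors c1@1 c2@6, authorship .......
After op 3 (delete): buffer="nfhja" (len 5), cursors c1@0 c2@4, authorship .....
After op 4 (move_right): buffer="nfhja" (len 5), cursors c1@1 c2@5, authorship .....
After op 5 (move_left): buffer="nfhja" (len 5), cursors c1@0 c2@4, authorship .....

Answer: nfhja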